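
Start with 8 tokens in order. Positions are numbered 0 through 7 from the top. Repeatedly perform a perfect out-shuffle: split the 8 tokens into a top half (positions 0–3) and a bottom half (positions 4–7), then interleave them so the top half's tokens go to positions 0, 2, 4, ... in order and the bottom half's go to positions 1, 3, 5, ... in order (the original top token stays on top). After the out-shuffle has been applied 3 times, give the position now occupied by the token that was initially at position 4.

4

Track the token's position through each out-shuffle:
4 → 1 → 2 → 4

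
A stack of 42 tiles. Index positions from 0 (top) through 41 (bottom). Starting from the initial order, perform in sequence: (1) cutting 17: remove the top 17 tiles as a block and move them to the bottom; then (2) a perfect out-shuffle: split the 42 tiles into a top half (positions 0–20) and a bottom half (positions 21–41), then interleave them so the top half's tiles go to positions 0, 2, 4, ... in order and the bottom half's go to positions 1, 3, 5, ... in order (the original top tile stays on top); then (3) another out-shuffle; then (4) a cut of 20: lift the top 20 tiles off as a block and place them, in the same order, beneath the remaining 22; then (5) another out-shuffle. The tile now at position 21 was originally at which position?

Undo the operations in reverse order, starting from position 21:
  undo op 5 (out-shuffle, from bottom half): 21 ← 31
  undo op 4 (cut 20): 31 ← 9
  undo op 3 (out-shuffle, from bottom half): 9 ← 25
  undo op 2 (out-shuffle, from bottom half): 25 ← 33
  undo op 1 (cut 17): 33 ← 8
So the tile at position 21 came from original position 8.

8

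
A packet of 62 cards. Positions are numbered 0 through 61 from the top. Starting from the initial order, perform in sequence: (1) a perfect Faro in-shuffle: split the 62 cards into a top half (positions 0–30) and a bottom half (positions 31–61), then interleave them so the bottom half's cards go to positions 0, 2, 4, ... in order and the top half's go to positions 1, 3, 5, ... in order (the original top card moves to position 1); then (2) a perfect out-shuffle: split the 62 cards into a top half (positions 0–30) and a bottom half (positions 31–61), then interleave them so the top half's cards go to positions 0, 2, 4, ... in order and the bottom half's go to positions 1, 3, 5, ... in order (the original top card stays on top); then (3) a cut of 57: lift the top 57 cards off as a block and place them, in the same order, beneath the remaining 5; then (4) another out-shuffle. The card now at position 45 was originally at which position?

Undo the operations in reverse order, starting from position 45:
  undo op 4 (out-shuffle, from bottom half): 45 ← 53
  undo op 3 (cut 57): 53 ← 48
  undo op 2 (out-shuffle, from top half): 48 ← 24
  undo op 1 (in-shuffle, from bottom half): 24 ← 43
So the card at position 45 came from original position 43.

43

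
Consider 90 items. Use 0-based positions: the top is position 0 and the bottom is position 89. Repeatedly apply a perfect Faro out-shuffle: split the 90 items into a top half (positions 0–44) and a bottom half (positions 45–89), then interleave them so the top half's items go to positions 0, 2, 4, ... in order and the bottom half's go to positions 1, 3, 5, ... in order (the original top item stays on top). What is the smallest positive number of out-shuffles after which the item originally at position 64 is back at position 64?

Follow position 64 under repeated out-shuffles:
64 → 39 → 78 → 67 → 45 → 1 → 2 → 4 → 8 → 16 → 32 → 64
It first returns after 11 out-shuffles.

11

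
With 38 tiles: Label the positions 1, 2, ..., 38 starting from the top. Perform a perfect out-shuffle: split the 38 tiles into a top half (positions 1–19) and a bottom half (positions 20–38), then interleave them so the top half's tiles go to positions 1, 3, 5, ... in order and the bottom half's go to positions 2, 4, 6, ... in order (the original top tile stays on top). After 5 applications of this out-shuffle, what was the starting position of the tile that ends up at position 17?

Work backwards from position 17, undoing one out-shuffle at a time:
17 ← 9 ← 5 ← 3 ← 2 ← 20
So the tile now at position 17 started at position 20.

20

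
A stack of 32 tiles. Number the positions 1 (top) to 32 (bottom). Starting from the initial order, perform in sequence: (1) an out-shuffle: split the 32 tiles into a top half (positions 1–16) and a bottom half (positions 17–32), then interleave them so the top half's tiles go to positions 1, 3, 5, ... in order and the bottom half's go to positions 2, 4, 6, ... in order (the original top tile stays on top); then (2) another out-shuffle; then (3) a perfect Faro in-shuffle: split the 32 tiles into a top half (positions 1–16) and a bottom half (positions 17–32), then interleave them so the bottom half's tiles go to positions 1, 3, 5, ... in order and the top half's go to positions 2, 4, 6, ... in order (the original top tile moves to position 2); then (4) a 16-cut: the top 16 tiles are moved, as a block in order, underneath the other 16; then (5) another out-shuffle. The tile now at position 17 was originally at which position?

8

Undo the operations in reverse order, starting from position 17:
  undo op 5 (out-shuffle, from top half): 17 ← 9
  undo op 4 (cut 16): 9 ← 25
  undo op 3 (in-shuffle, from bottom half): 25 ← 29
  undo op 2 (out-shuffle, from top half): 29 ← 15
  undo op 1 (out-shuffle, from top half): 15 ← 8
So the tile at position 17 came from original position 8.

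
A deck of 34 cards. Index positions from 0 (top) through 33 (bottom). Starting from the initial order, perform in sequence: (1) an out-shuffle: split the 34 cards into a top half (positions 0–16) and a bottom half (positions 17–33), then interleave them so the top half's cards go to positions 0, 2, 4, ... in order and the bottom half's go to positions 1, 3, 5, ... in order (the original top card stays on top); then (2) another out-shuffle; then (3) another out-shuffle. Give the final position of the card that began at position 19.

20

Track the card from position 19 forward through each operation:
  after op 1 (out-shuffle): 19 → 5
  after op 2 (out-shuffle): 5 → 10
  after op 3 (out-shuffle): 10 → 20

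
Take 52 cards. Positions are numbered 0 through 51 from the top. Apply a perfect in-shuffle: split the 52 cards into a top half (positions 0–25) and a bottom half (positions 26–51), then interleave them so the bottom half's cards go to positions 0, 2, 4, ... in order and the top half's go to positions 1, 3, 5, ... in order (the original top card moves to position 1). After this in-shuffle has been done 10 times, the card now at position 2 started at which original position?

21

Work backwards from position 2, undoing one in-shuffle at a time:
2 ← 27 ← 13 ← 6 ← 29 ← 14 ← 33 ← 16 ← 34 ← 43 ← 21
So the card now at position 2 started at position 21.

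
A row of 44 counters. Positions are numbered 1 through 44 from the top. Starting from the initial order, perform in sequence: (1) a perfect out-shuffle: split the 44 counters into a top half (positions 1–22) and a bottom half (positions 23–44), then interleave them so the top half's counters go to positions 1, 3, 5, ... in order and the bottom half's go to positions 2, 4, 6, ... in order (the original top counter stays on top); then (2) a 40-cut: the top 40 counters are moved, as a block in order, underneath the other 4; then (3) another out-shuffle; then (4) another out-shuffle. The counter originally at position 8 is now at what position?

Track the counter from position 8 forward through each operation:
  after op 1 (out-shuffle): 8 → 15
  after op 2 (cut 40): 15 → 19
  after op 3 (out-shuffle): 19 → 37
  after op 4 (out-shuffle): 37 → 30

30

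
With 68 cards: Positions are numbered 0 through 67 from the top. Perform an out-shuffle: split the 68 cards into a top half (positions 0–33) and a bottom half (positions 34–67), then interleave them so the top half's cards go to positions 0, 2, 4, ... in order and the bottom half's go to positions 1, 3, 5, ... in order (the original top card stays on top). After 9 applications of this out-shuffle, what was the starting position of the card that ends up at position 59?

45

Work backwards from position 59, undoing one out-shuffle at a time:
59 ← 63 ← 65 ← 66 ← 33 ← 50 ← 25 ← 46 ← 23 ← 45
So the card now at position 59 started at position 45.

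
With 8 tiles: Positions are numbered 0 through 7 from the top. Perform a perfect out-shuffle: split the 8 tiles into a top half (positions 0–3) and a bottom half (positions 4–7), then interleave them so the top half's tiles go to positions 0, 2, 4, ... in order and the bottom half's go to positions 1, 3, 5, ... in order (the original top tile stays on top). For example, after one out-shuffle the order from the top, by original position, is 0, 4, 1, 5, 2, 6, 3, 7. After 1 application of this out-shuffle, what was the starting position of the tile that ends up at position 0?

0

Work backwards from position 0, undoing one out-shuffle at a time:
0 ← 0
So the tile now at position 0 started at position 0.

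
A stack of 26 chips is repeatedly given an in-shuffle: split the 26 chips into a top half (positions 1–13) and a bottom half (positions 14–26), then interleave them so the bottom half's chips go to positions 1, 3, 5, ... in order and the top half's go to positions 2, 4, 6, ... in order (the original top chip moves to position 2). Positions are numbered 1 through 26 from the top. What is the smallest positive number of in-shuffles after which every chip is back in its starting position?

18

The in-shuffle permutes the 26 positions with cycle lengths [2, 6, 18].
Every chip is home exactly when every cycle has completed a whole number of laps, i.e. after lcm(2, 6, 18) = 18 in-shuffles.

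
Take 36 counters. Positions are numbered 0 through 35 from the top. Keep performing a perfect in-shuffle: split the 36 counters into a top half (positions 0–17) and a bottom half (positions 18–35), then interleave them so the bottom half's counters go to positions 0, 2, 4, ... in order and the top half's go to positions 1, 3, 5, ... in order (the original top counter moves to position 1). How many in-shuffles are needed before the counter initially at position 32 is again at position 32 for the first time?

Follow position 32 under repeated in-shuffles:
32 → 28 → 20 → 4 → 9 → 19 → 2 → 5 → ... → 32 (length 36)
It first returns after 36 in-shuffles.

36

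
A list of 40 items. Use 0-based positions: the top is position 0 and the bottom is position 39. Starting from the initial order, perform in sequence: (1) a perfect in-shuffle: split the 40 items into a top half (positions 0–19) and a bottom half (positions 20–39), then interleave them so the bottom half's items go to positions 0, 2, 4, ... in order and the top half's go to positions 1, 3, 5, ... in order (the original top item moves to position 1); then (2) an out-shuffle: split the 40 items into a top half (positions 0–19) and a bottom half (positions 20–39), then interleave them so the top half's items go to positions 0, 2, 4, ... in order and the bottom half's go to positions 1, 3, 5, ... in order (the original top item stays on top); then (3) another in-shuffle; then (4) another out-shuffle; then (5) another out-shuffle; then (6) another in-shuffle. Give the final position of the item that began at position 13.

Track the item from position 13 forward through each operation:
  after op 1 (in-shuffle): 13 → 27
  after op 2 (out-shuffle): 27 → 15
  after op 3 (in-shuffle): 15 → 31
  after op 4 (out-shuffle): 31 → 23
  after op 5 (out-shuffle): 23 → 7
  after op 6 (in-shuffle): 7 → 15

15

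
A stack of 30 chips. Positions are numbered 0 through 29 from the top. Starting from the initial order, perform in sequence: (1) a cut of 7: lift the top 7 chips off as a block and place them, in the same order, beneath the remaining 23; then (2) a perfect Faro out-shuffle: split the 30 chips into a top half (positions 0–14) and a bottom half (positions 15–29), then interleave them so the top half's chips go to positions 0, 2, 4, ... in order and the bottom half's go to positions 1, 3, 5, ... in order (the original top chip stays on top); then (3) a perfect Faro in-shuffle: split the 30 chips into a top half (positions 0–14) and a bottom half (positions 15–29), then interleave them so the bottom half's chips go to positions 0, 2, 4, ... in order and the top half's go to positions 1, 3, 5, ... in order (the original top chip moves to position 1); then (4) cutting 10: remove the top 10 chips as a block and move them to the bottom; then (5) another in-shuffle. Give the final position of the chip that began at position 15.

14

Track the chip from position 15 forward through each operation:
  after op 1 (cut 7): 15 → 8
  after op 2 (out-shuffle): 8 → 16
  after op 3 (in-shuffle): 16 → 2
  after op 4 (cut 10): 2 → 22
  after op 5 (in-shuffle): 22 → 14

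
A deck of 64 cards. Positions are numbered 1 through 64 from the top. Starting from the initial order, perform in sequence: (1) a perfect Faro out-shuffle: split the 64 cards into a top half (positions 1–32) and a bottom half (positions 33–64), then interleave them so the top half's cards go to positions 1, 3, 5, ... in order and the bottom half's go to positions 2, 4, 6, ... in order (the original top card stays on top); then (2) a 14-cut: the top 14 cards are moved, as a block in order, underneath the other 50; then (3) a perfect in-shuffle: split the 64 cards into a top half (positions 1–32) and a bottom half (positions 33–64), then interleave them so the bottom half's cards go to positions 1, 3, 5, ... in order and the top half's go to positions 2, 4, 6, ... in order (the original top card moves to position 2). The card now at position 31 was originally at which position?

Undo the operations in reverse order, starting from position 31:
  undo op 3 (in-shuffle, from bottom half): 31 ← 48
  undo op 2 (cut 14): 48 ← 62
  undo op 1 (out-shuffle, from bottom half): 62 ← 63
So the card at position 31 came from original position 63.

63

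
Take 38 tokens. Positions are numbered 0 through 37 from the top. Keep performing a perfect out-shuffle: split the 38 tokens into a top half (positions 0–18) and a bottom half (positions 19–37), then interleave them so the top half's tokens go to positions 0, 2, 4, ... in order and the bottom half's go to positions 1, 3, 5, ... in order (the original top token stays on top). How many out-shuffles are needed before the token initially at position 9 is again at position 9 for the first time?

36

Follow position 9 under repeated out-shuffles:
9 → 18 → 36 → 35 → 33 → 29 → 21 → 5 → ... → 9 (length 36)
It first returns after 36 out-shuffles.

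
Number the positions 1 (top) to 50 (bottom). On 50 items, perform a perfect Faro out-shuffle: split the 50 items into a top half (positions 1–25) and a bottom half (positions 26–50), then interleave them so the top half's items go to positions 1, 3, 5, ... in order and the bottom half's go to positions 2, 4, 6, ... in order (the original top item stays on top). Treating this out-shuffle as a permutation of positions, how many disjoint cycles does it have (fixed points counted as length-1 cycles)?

6

Trace each unvisited position around until it returns:
(1) (2 3 5 9 17 33 ... len 21) (4 7 13 25 49 48 ... len 21) (8 15 29) (22 43 36) (50)
6 cycles in total.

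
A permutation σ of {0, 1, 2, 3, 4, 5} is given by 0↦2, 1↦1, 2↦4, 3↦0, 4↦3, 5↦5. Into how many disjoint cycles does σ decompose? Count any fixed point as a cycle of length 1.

3

Cycle decomposition: (0 2 4 3) (1) (5).
3 cycles.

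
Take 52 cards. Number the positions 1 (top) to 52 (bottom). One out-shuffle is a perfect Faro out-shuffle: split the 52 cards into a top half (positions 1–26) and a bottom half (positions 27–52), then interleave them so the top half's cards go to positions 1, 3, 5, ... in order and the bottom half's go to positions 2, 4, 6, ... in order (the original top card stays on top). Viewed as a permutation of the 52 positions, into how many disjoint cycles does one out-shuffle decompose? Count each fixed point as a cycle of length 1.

Trace each unvisited position around until it returns:
(1) (2 3 5 9 17 33 14 27) (4 7 13 25 49 46 40 28) (6 11 21 41 30 8 15 29) (10 19 37 22 43 34 16 31) (12 23 45 38 24 47 42 32) (18 35) (20 39 26 51 50 48 44 36) ... plus 1 more
9 cycles in total.

9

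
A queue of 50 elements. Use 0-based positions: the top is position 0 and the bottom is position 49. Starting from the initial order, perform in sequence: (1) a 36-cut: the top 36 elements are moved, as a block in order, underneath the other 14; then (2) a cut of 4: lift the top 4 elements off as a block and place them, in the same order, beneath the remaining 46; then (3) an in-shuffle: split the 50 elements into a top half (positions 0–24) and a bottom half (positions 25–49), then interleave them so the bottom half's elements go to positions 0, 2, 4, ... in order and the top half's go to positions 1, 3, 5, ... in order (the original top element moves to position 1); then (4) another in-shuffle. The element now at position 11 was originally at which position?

Undo the operations in reverse order, starting from position 11:
  undo op 4 (in-shuffle, from top half): 11 ← 5
  undo op 3 (in-shuffle, from top half): 5 ← 2
  undo op 2 (cut 4): 2 ← 6
  undo op 1 (cut 36): 6 ← 42
So the element at position 11 came from original position 42.

42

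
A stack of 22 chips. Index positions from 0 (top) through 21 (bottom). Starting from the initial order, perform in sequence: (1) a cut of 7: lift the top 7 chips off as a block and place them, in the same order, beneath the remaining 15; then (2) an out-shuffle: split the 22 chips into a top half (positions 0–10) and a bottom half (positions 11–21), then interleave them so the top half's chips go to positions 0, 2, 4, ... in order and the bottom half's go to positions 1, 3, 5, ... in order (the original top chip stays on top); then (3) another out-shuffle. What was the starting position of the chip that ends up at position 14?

Undo the operations in reverse order, starting from position 14:
  undo op 3 (out-shuffle, from top half): 14 ← 7
  undo op 2 (out-shuffle, from bottom half): 7 ← 14
  undo op 1 (cut 7): 14 ← 21
So the chip at position 14 came from original position 21.

21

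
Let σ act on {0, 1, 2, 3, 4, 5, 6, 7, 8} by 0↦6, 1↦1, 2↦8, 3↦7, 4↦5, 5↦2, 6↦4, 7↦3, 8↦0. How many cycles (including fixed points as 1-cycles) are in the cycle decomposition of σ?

Cycle decomposition: (0 6 4 5 2 8) (1) (3 7).
3 cycles.

3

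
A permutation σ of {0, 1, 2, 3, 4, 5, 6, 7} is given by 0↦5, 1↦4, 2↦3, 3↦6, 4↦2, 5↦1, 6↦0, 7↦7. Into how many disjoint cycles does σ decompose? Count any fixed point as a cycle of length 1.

Cycle decomposition: (0 5 1 4 2 3 6) (7).
2 cycles.

2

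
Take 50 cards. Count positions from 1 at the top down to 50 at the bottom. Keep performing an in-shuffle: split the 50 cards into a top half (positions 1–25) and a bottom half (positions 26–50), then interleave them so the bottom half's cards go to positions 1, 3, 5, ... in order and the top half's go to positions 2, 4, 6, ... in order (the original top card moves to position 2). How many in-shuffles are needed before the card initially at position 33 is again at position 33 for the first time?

Follow position 33 under repeated in-shuffles:
33 → 15 → 30 → 9 → 18 → 36 → 21 → 42 → 33
It first returns after 8 in-shuffles.

8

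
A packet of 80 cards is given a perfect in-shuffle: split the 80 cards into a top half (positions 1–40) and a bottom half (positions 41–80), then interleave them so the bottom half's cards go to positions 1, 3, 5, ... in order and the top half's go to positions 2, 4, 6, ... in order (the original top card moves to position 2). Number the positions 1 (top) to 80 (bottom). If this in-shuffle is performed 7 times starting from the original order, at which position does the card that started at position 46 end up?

Track the card's position through each in-shuffle:
46 → 11 → 22 → 44 → 7 → 14 → 28 → 56

56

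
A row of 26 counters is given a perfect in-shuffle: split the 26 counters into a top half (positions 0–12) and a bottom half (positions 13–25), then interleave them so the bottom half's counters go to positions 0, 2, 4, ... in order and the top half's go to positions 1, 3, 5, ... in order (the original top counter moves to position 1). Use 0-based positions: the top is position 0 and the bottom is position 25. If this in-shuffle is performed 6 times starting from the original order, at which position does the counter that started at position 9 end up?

Track the counter's position through each in-shuffle:
9 → 19 → 12 → 25 → 24 → 22 → 18

18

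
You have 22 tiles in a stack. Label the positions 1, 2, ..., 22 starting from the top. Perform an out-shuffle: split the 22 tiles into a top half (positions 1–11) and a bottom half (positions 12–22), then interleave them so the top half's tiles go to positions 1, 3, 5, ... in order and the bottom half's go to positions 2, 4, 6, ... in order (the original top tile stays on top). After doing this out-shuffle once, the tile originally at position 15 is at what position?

8

Track the tile's position through each out-shuffle:
15 → 8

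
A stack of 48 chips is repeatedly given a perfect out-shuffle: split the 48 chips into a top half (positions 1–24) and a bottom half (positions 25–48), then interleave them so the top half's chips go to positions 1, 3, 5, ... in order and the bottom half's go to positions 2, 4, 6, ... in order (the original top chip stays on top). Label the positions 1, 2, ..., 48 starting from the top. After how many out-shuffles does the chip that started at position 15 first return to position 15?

23

Follow position 15 under repeated out-shuffles:
15 → 29 → 10 → 19 → 37 → 26 → 4 → 7 → ... → 15 (length 23)
It first returns after 23 out-shuffles.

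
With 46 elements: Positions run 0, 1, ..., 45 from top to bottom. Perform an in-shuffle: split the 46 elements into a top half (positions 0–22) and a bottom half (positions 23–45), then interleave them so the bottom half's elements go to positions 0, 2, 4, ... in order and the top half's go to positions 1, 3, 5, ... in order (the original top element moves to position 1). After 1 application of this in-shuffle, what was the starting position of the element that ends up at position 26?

36

Work backwards from position 26, undoing one in-shuffle at a time:
26 ← 36
So the element now at position 26 started at position 36.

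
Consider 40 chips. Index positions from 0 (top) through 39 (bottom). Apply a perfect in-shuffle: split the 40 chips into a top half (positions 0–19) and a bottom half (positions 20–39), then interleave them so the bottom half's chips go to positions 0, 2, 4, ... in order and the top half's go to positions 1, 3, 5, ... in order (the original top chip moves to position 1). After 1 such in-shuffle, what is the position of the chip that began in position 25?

Track the chip's position through each in-shuffle:
25 → 10

10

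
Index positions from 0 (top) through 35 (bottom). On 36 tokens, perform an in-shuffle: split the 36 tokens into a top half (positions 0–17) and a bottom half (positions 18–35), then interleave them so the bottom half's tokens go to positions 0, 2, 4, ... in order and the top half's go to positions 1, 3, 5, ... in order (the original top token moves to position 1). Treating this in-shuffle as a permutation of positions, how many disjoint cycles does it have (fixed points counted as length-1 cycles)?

1

Trace each unvisited position around until it returns:
(0 1 3 7 15 31 ... len 36)
1 cycle in total.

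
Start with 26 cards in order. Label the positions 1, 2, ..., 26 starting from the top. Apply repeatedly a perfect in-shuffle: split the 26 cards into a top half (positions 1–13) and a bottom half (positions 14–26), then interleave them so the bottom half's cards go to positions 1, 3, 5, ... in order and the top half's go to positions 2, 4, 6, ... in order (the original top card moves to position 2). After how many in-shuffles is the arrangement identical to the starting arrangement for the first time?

The in-shuffle permutes the 26 positions with cycle lengths [2, 6, 18].
Every card is home exactly when every cycle has completed a whole number of laps, i.e. after lcm(2, 6, 18) = 18 in-shuffles.

18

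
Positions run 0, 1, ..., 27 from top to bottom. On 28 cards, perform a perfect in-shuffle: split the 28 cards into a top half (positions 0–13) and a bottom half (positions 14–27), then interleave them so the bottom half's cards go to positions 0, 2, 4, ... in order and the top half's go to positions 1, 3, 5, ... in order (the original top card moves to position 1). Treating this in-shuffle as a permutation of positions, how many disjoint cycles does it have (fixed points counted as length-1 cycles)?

1

Trace each unvisited position around until it returns:
(0 1 3 7 15 2 ... len 28)
1 cycle in total.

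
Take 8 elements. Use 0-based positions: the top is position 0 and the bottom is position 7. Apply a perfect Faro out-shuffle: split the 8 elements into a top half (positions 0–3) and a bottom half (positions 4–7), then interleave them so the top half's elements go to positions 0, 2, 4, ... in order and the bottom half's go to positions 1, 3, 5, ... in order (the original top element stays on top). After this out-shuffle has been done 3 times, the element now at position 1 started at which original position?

Work backwards from position 1, undoing one out-shuffle at a time:
1 ← 4 ← 2 ← 1
So the element now at position 1 started at position 1.

1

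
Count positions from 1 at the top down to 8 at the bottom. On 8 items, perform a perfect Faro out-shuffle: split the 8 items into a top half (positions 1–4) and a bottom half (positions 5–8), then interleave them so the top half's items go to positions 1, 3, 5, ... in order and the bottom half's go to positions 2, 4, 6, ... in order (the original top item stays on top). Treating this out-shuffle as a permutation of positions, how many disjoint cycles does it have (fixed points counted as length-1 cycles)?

Trace each unvisited position around until it returns:
(1) (2 3 5) (4 7 6) (8)
4 cycles in total.

4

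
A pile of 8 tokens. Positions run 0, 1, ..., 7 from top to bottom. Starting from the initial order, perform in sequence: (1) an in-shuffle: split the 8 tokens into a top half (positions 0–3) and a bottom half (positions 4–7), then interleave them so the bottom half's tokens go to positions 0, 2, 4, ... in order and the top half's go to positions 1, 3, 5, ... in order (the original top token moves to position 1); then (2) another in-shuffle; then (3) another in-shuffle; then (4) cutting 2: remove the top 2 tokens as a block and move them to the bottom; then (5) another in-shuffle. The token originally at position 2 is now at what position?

Track the token from position 2 forward through each operation:
  after op 1 (in-shuffle): 2 → 5
  after op 2 (in-shuffle): 5 → 2
  after op 3 (in-shuffle): 2 → 5
  after op 4 (cut 2): 5 → 3
  after op 5 (in-shuffle): 3 → 7

7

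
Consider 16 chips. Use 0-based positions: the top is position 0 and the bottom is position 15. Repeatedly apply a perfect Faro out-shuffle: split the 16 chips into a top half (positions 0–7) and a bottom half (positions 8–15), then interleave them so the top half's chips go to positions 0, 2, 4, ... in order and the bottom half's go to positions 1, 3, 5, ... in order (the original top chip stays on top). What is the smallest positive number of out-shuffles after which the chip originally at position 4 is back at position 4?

Follow position 4 under repeated out-shuffles:
4 → 8 → 1 → 2 → 4
It first returns after 4 out-shuffles.

4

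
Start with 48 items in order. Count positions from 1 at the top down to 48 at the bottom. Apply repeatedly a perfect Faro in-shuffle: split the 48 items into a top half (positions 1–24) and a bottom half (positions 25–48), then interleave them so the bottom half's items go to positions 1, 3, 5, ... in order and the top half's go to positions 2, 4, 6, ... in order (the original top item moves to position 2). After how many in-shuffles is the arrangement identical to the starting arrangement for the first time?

The in-shuffle permutes the 48 positions with cycle lengths [3, 3, 21, 21].
Every item is home exactly when every cycle has completed a whole number of laps, i.e. after lcm(3, 21) = 21 in-shuffles.

21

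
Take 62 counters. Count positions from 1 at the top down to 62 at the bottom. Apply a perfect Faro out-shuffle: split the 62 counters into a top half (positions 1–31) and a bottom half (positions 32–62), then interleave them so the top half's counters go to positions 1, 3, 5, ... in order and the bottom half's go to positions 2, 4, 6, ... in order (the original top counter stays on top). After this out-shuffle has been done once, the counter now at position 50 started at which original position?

56

Work backwards from position 50, undoing one out-shuffle at a time:
50 ← 56
So the counter now at position 50 started at position 56.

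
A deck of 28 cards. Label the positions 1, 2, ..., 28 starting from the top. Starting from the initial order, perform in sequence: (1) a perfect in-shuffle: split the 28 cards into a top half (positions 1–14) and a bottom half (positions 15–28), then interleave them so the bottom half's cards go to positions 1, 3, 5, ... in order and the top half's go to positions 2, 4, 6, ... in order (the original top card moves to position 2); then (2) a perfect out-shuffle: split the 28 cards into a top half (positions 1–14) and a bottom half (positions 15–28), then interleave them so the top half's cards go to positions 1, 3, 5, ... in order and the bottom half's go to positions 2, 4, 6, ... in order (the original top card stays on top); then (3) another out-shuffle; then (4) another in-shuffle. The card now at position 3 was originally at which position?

Undo the operations in reverse order, starting from position 3:
  undo op 4 (in-shuffle, from bottom half): 3 ← 16
  undo op 3 (out-shuffle, from bottom half): 16 ← 22
  undo op 2 (out-shuffle, from bottom half): 22 ← 25
  undo op 1 (in-shuffle, from bottom half): 25 ← 27
So the card at position 3 came from original position 27.

27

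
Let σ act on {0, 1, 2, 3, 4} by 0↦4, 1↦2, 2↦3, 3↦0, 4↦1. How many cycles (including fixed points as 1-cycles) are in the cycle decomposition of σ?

Cycle decomposition: (0 4 1 2 3).
1 cycle.

1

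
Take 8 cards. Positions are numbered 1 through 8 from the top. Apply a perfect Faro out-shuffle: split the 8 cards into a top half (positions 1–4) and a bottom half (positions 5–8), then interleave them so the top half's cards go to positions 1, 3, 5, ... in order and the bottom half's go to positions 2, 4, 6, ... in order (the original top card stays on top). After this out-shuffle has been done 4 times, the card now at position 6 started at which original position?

7

Work backwards from position 6, undoing one out-shuffle at a time:
6 ← 7 ← 4 ← 6 ← 7
So the card now at position 6 started at position 7.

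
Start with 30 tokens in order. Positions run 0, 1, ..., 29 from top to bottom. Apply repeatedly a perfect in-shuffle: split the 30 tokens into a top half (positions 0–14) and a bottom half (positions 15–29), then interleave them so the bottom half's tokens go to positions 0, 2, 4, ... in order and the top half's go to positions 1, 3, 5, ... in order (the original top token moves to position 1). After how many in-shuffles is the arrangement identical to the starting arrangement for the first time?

5

The in-shuffle permutes the 30 positions with cycle lengths [5, 5, 5, 5, 5, 5].
Every token is home exactly when every cycle has completed a whole number of laps, i.e. after lcm(5) = 5 in-shuffles.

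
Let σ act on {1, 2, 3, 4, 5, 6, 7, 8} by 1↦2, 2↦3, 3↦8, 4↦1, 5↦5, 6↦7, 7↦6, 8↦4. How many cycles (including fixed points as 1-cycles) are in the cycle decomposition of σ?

Cycle decomposition: (1 2 3 8 4) (5) (6 7).
3 cycles.

3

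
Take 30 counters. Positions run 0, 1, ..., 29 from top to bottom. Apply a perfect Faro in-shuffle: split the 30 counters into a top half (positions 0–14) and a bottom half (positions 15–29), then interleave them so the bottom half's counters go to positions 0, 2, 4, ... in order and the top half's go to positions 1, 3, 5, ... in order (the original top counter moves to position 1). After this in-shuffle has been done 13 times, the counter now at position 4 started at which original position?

Work backwards from position 4, undoing one in-shuffle at a time:
4 ← 17 ← 8 ← 19 ← 9 ← ... ← 19 (13 steps).
So the counter now at position 4 started at position 19.

19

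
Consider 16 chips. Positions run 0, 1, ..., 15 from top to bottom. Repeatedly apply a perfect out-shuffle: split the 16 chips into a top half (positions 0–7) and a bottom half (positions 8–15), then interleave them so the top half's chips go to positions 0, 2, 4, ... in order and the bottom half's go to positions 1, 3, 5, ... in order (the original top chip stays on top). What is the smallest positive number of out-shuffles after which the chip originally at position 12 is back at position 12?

Follow position 12 under repeated out-shuffles:
12 → 9 → 3 → 6 → 12
It first returns after 4 out-shuffles.

4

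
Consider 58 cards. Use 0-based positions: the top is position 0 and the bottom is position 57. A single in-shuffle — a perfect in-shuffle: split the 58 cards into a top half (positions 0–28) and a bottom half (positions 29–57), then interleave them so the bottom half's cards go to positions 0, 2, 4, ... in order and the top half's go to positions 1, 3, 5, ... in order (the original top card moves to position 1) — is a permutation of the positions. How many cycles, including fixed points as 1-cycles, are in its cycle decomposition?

Trace each unvisited position around until it returns:
(0 1 3 7 15 31 ... len 58)
1 cycle in total.

1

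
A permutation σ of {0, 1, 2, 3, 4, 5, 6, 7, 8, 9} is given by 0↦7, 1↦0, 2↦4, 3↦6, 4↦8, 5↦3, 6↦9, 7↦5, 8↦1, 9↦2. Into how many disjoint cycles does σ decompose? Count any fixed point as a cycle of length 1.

Cycle decomposition: (0 7 5 3 6 9 2 4 8 1).
1 cycle.

1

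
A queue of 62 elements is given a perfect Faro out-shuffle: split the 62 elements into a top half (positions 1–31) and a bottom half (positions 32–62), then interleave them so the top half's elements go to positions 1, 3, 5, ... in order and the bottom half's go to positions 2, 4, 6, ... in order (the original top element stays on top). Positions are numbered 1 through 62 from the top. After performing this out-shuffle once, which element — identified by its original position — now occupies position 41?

Work backwards from position 41, undoing one out-shuffle at a time:
41 ← 21
So the element now at position 41 started at position 21.

21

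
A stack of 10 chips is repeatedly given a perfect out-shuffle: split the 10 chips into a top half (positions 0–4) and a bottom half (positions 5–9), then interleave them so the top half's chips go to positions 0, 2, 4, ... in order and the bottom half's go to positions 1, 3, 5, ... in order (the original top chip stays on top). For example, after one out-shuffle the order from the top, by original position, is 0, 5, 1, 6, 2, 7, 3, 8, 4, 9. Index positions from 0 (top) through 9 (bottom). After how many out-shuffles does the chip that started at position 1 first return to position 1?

6

Follow position 1 under repeated out-shuffles:
1 → 2 → 4 → 8 → 7 → 5 → 1
It first returns after 6 out-shuffles.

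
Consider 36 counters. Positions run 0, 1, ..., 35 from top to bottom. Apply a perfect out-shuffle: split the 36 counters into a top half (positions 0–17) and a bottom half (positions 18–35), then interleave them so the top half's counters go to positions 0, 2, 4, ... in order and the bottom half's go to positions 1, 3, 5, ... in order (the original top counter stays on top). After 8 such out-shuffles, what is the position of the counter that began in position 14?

14

Track the counter's position through each out-shuffle:
14 → 28 → 21 → 7 → 14 → 28 → 21 → 7 → 14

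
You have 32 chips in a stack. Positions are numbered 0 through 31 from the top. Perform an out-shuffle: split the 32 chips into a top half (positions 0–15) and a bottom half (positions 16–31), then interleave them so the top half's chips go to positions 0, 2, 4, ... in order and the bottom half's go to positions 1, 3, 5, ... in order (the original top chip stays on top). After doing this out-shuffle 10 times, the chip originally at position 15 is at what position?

Track the chip's position through each out-shuffle:
15 → 30 → 29 → 27 → 23 → 15 → 30 → 29 → 27 → 23 → 15

15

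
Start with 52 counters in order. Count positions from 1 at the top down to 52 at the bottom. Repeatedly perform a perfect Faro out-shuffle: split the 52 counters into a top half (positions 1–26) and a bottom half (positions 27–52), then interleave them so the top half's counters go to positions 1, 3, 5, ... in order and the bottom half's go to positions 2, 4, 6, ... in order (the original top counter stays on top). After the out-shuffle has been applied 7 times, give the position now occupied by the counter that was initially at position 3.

2

Track the counter's position through each out-shuffle:
3 → 5 → 9 → 17 → 33 → 14 → 27 → 2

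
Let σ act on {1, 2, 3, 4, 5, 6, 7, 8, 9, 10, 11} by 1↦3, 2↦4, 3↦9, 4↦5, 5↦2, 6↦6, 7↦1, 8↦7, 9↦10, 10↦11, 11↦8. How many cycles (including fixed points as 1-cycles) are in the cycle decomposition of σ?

Cycle decomposition: (1 3 9 10 11 8 7) (2 4 5) (6).
3 cycles.

3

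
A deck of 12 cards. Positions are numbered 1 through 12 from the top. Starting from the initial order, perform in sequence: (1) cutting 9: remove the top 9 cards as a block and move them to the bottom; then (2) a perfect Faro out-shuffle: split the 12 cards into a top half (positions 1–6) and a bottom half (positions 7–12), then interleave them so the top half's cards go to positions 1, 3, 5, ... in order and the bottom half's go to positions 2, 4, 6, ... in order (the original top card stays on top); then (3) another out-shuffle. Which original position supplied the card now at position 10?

Undo the operations in reverse order, starting from position 10:
  undo op 3 (out-shuffle, from bottom half): 10 ← 11
  undo op 2 (out-shuffle, from top half): 11 ← 6
  undo op 1 (cut 9): 6 ← 3
So the card at position 10 came from original position 3.

3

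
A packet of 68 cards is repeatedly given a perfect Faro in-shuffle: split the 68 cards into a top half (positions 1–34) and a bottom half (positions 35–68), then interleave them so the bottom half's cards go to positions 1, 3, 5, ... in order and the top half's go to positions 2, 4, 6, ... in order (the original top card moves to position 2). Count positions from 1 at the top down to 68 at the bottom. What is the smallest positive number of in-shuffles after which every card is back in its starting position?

The in-shuffle permutes the 68 positions with cycle lengths [2, 11, 11, 22, 22].
Every card is home exactly when every cycle has completed a whole number of laps, i.e. after lcm(2, 11, 22) = 22 in-shuffles.

22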